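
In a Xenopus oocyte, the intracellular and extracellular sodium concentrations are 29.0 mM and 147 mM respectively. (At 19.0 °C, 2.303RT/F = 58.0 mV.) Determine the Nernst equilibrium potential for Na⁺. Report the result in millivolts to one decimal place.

40.9 mV

E = (58.0/z) · log₁₀([Na⁺]_out/[Na⁺]_in) with z = +1.
= (58.0/1) · log₁₀(147/29.0) = 58.00 · log₁₀(5.069)
= 58.00 · (0.7049) = 40.89 mV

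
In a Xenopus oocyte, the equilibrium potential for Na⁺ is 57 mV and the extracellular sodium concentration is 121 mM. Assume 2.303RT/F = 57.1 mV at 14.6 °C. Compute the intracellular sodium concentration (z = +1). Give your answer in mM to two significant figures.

12 mM

Nernst: E = (57.1/1) · log₁₀([out]/[in]), so log₁₀([out]/[in]) = 57.0 × 1 / 57.1 = 0.9982.
[out]/[in] = 10^(0.9982) = 9.96.
[in] = 121 / 9.96 = 12.15 mM.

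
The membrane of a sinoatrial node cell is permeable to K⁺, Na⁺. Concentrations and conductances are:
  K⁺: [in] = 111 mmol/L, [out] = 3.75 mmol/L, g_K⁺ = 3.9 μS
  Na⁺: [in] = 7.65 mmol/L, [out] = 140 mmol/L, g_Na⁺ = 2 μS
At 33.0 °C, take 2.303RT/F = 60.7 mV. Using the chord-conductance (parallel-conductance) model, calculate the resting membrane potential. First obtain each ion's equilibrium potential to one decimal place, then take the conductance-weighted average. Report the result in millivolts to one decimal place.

E_K⁺ = (60.7/1)·log₁₀(3.75/111) = -89.3 mV
E_Na⁺ = (60.7/1)·log₁₀(140/7.65) = 76.6 mV
Vm = (Σ gᵢEᵢ)/(Σ gᵢ) = (3.9·-89.3 + 2·76.6) / (3.9 + 2)
= -195.07 / 5.9 = -33.06 mV

-33.1 mV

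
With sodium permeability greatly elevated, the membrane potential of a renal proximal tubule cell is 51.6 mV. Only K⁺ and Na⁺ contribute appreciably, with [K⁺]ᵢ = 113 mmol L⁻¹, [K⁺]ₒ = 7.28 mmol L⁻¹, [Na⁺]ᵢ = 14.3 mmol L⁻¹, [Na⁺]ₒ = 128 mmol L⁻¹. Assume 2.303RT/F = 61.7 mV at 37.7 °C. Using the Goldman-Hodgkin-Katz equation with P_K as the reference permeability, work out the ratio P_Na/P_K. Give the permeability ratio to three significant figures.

Let α = P_Na/P_K. GHK: Vm = 61.7·log₁₀[(Kₒ + α·Naₒ)/(Kᵢ + α·Naᵢ)].
10^(Vm/61.7) = 10^(51.6/61.7) = 6.8597
So 6.8597·(Kᵢ + α·Naᵢ) = Kₒ + α·Naₒ → α = (6.8597·113.0 − 7.28) / (128.0 − 6.8597·14.3)
α = (775.1 − 7.28) / (128.0 − 98.09) = 767.9/29.91 = 25.68

25.7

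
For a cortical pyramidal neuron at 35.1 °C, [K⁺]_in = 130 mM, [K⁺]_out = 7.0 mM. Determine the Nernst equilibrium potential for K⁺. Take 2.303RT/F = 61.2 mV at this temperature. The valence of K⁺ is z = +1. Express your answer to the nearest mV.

-78 mV

E = (61.2/z) · log₁₀([K⁺]_out/[K⁺]_in) with z = +1.
= (61.2/1) · log₁₀(7.0/130) = 61.20 · log₁₀(0.05385)
= 61.20 · (-1.2688) = -77.65 mV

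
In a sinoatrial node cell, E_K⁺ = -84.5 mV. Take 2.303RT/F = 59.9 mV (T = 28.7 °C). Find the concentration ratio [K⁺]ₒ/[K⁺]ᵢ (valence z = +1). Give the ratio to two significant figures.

0.039

log₁₀([out]/[in]) = E·z/(59.9) = -84.5 × 1 / 59.9 = -1.4107
[out]/[in] = 10^(-1.4107) = 0.03884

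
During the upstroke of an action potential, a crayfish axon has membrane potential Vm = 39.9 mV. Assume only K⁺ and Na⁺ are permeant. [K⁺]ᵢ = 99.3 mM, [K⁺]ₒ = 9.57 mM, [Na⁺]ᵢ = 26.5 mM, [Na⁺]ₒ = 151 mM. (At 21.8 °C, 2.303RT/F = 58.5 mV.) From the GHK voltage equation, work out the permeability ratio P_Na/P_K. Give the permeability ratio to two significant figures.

20

Let α = P_Na/P_K. GHK: Vm = 58.5·log₁₀[(Kₒ + α·Naₒ)/(Kᵢ + α·Naᵢ)].
10^(Vm/58.5) = 10^(39.9/58.5) = 4.809
So 4.809·(Kᵢ + α·Naᵢ) = Kₒ + α·Naₒ → α = (4.809·99.3 − 9.57) / (151.0 − 4.809·26.5)
α = (477.5 − 9.57) / (151.0 − 127.4) = 468/23.56 = 19.86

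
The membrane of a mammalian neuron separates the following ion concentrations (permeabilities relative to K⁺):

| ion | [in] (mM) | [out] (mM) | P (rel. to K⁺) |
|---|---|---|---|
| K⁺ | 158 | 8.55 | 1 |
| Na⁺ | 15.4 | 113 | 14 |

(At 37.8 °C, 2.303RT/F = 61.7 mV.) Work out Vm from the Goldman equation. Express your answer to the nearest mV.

39 mV

Vm = 61.7 · log₁₀[(Σ P·[cation]ₒ + Σ P·[anion]ᵢ) / (Σ P·[cation]ᵢ + Σ P·[anion]ₒ)]
Numerator = 1×8.55 + 14×113 = 1591
Denominator = 1×158 + 14×15.4 = 373.6
Vm = 61.7 · log₁₀(4.2574) = 61.7 × (0.6291) = 38.82 mV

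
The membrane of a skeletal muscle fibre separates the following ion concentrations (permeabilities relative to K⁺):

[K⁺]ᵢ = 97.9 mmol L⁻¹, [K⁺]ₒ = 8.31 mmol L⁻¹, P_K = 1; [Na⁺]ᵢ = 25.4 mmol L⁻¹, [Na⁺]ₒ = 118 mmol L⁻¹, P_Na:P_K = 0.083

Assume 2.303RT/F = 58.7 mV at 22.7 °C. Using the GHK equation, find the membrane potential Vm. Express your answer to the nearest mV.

Vm = 58.7 · log₁₀[(Σ P·[cation]ₒ + Σ P·[anion]ᵢ) / (Σ P·[cation]ᵢ + Σ P·[anion]ₒ)]
Numerator = 1×8.31 + 0.083×118 = 18.1
Denominator = 1×97.9 + 0.083×25.4 = 100
Vm = 58.7 · log₁₀(0.18103) = 58.7 × (-0.7423) = -43.57 mV

-44 mV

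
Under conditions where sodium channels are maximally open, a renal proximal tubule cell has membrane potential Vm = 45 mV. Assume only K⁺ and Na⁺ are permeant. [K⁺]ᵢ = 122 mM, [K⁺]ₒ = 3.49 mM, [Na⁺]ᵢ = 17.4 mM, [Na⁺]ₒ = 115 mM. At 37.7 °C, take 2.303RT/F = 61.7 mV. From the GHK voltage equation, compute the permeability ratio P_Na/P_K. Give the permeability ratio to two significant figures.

Let α = P_Na/P_K. GHK: Vm = 61.7·log₁₀[(Kₒ + α·Naₒ)/(Kᵢ + α·Naᵢ)].
10^(Vm/61.7) = 10^(45.0/61.7) = 5.3621
So 5.3621·(Kᵢ + α·Naᵢ) = Kₒ + α·Naₒ → α = (5.3621·122.0 − 3.49) / (115.0 − 5.3621·17.4)
α = (654.2 − 3.49) / (115.0 − 93.3) = 650.7/21.7 = 29.99

30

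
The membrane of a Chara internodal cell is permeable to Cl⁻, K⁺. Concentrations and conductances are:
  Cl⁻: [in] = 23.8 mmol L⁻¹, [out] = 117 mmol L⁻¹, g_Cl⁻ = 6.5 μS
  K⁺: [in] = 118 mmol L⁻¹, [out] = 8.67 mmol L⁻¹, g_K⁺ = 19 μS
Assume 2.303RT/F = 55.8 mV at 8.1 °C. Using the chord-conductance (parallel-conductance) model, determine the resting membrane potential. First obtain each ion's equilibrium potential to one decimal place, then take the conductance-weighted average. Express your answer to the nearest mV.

-57 mV

E_Cl⁻ = (55.8/-1)·log₁₀(117/23.8) = -38.6 mV
E_K⁺ = (55.8/1)·log₁₀(8.67/118) = -63.3 mV
Vm = (Σ gᵢEᵢ)/(Σ gᵢ) = (6.5·-38.6 + 19·-63.3) / (6.5 + 19)
= -1453.60 / 25.5 = -57.00 mV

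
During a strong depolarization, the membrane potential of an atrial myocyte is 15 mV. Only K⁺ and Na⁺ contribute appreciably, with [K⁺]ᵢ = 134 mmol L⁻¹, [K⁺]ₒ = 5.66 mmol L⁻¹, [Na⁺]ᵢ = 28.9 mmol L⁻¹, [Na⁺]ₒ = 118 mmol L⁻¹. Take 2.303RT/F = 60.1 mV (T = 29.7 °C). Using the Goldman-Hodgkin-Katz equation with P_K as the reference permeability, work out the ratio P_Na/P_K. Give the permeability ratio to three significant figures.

3.49

Let α = P_Na/P_K. GHK: Vm = 60.1·log₁₀[(Kₒ + α·Naₒ)/(Kᵢ + α·Naᵢ)].
10^(Vm/60.1) = 10^(15.0/60.1) = 1.7766
So 1.7766·(Kᵢ + α·Naᵢ) = Kₒ + α·Naₒ → α = (1.7766·134.0 − 5.66) / (118.0 − 1.7766·28.9)
α = (238.1 − 5.66) / (118.0 − 51.34) = 232.4/66.66 = 3.487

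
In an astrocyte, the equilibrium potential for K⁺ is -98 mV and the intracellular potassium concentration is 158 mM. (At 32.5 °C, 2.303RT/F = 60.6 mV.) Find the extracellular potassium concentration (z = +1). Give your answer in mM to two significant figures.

Nernst: E = (60.6/1) · log₁₀([out]/[in]), so log₁₀([out]/[in]) = -98.0 × 1 / 60.6 = -1.6172.
[out]/[in] = 10^(-1.6172) = 0.02415.
[out] = 0.02415 × 158 = 3.815 mM.

3.8 mM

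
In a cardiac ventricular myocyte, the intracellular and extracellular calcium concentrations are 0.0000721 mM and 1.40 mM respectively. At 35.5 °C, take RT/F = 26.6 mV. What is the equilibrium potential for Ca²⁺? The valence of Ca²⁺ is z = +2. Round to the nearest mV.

E = (26.6/z) · ln([Ca²⁺]_out/[Ca²⁺]_in) with z = +2.
= (26.6/2) · ln(1.40/0.0000721) = 13.30 · ln(1.942e+04)
= 13.30 · (9.8739) = 131.32 mV

131 mV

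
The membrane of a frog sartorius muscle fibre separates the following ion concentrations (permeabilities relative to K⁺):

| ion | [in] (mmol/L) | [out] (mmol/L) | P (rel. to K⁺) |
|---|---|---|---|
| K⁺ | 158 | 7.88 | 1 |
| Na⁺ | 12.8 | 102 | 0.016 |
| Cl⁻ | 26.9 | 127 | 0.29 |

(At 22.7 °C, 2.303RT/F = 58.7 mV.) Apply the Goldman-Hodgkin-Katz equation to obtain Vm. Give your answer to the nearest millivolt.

-62 mV

Vm = 58.7 · log₁₀[(Σ P·[cation]ₒ + Σ P·[anion]ᵢ) / (Σ P·[cation]ᵢ + Σ P·[anion]ₒ)]
Numerator = 1×7.88 + 0.016×102 + 0.29×26.9 = 17.31
Denominator = 1×158 + 0.016×12.8 + 0.29×127 = 195
Vm = 58.7 · log₁₀(0.088769) = 58.7 × (-1.0517) = -61.74 mV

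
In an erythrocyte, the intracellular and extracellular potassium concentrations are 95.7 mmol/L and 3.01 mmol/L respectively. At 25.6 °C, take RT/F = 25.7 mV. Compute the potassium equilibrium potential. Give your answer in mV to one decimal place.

-88.9 mV

E = (25.7/z) · ln([K⁺]_out/[K⁺]_in) with z = +1.
= (25.7/1) · ln(3.01/95.7) = 25.70 · ln(0.03145)
= 25.70 · (-3.4593) = -88.90 mV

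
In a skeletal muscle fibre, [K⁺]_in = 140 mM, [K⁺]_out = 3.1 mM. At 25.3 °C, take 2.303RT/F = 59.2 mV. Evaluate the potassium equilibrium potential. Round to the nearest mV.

-98 mV

E = (59.2/z) · log₁₀([K⁺]_out/[K⁺]_in) with z = +1.
= (59.2/1) · log₁₀(3.1/140) = 59.20 · log₁₀(0.02214)
= 59.20 · (-1.6548) = -97.96 mV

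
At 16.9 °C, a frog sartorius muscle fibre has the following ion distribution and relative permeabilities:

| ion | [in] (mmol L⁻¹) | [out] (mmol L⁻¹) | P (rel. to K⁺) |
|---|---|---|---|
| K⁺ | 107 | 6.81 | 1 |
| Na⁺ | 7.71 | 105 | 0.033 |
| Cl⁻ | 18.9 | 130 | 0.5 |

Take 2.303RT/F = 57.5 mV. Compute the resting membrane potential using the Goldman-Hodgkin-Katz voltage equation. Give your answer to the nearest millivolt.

-54 mV

Vm = 57.5 · log₁₀[(Σ P·[cation]ₒ + Σ P·[anion]ᵢ) / (Σ P·[cation]ᵢ + Σ P·[anion]ₒ)]
Numerator = 1×6.81 + 0.033×105 + 0.5×18.9 = 19.73
Denominator = 1×107 + 0.033×7.71 + 0.5×130 = 172.3
Vm = 57.5 · log₁₀(0.11451) = 57.5 × (-0.9412) = -54.12 mV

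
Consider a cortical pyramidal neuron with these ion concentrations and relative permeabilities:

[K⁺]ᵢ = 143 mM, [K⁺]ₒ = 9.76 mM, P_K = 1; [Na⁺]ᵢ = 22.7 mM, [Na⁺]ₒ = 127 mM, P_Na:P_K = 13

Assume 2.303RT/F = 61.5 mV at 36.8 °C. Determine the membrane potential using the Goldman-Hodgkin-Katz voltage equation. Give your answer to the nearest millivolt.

36 mV

Vm = 61.5 · log₁₀[(Σ P·[cation]ₒ + Σ P·[anion]ᵢ) / (Σ P·[cation]ᵢ + Σ P·[anion]ₒ)]
Numerator = 1×9.76 + 13×127 = 1661
Denominator = 1×143 + 13×22.7 = 438.1
Vm = 61.5 · log₁₀(3.7908) = 61.5 × (0.5787) = 35.59 mV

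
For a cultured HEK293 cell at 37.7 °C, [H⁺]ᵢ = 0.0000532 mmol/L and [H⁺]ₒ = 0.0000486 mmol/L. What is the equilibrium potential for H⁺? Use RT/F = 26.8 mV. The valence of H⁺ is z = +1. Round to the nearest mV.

E = (26.8/z) · ln([H⁺]_out/[H⁺]_in) with z = +1.
= (26.8/1) · ln(0.0000486/0.0000532) = 26.80 · ln(0.9135)
= 26.80 · (-0.0904) = -2.42 mV

-2 mV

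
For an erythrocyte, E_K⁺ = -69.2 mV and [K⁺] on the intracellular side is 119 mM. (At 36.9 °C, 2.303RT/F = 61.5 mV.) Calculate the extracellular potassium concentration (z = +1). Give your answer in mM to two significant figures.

Nernst: E = (61.5/1) · log₁₀([out]/[in]), so log₁₀([out]/[in]) = -69.2 × 1 / 61.5 = -1.1252.
[out]/[in] = 10^(-1.1252) = 0.07495.
[out] = 0.07495 × 119 = 8.92 mM.

8.9 mM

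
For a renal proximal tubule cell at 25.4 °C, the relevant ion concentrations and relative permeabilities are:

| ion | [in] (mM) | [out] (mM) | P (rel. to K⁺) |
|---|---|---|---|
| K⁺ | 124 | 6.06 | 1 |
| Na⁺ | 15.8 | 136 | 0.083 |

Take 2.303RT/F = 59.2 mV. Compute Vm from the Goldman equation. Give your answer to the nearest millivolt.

-51 mV

Vm = 59.2 · log₁₀[(Σ P·[cation]ₒ + Σ P·[anion]ᵢ) / (Σ P·[cation]ᵢ + Σ P·[anion]ₒ)]
Numerator = 1×6.06 + 0.083×136 = 17.35
Denominator = 1×124 + 0.083×15.8 = 125.3
Vm = 59.2 · log₁₀(0.13844) = 59.2 × (-0.8587) = -50.84 mV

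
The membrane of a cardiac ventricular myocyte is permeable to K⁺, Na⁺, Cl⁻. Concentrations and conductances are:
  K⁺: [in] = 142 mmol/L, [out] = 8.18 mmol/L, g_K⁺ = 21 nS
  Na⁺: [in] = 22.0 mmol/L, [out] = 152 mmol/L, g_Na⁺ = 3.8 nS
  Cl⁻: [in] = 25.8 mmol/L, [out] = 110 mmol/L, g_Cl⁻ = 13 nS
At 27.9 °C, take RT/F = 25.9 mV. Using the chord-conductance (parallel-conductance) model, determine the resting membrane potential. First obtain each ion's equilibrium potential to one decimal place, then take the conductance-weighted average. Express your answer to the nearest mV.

-49 mV

E_K⁺ = (25.9/1)·ln(8.18/142) = -73.9 mV
E_Na⁺ = (25.9/1)·ln(152/22.0) = 50.1 mV
E_Cl⁻ = (25.9/-1)·ln(110/25.8) = -37.6 mV
Vm = (Σ gᵢEᵢ)/(Σ gᵢ) = (21·-73.9 + 3.8·50.1 + 13·-37.6) / (21 + 3.8 + 13)
= -1850.32 / 37.8 = -48.95 mV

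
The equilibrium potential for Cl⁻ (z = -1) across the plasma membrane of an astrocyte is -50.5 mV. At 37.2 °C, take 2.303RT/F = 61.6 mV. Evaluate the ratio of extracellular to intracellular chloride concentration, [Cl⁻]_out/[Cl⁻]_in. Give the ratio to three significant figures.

6.60

log₁₀([out]/[in]) = E·z/(61.6) = -50.5 × -1 / 61.6 = 0.8198
[out]/[in] = 10^(0.8198) = 6.604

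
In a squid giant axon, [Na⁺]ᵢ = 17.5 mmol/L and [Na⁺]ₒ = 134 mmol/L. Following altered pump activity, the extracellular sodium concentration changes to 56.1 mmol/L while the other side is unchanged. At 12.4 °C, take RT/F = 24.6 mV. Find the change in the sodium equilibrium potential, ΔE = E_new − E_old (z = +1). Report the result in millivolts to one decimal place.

E_old = (24.6/1)·ln(134/17.5) = 50.08 mV
E_new = (24.6/1)·ln(56.1/17.5) = 28.66 mV
ΔE = 28.66 − (50.08) = -21.42 mV

-21.4 mV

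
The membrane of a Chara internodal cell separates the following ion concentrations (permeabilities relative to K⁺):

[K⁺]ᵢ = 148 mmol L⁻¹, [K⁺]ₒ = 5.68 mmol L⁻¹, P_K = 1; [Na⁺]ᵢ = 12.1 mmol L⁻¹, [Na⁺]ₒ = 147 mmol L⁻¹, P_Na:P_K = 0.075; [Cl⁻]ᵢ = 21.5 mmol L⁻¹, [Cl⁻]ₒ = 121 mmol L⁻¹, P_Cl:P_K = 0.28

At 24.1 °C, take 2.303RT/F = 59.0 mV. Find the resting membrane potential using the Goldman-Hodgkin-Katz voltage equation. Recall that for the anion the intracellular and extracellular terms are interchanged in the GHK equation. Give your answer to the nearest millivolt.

Vm = 59.0 · log₁₀[(Σ P·[cation]ₒ + Σ P·[anion]ᵢ) / (Σ P·[cation]ᵢ + Σ P·[anion]ₒ)]
Numerator = 1×5.68 + 0.075×147 + 0.28×21.5 = 22.72
Denominator = 1×148 + 0.075×12.1 + 0.28×121 = 182.8
Vm = 59.0 · log₁₀(0.12432) = 59.0 × (-0.9054) = -53.42 mV

-53 mV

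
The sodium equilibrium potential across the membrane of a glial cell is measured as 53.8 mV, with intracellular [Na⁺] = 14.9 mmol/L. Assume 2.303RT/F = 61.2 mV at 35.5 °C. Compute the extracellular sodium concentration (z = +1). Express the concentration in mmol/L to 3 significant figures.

Nernst: E = (61.2/1) · log₁₀([out]/[in]), so log₁₀([out]/[in]) = 53.8 × 1 / 61.2 = 0.8791.
[out]/[in] = 10^(0.8791) = 7.57.
[out] = 7.57 × 14.9 = 112.8 mmol/L.

113 mmol/L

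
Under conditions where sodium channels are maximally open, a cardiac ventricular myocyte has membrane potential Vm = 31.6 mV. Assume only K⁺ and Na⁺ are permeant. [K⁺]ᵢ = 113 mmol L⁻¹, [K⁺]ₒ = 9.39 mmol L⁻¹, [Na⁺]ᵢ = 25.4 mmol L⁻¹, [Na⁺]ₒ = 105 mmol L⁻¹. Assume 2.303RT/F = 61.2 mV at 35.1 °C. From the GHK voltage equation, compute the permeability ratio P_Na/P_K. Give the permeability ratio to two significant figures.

Let α = P_Na/P_K. GHK: Vm = 61.2·log₁₀[(Kₒ + α·Naₒ)/(Kᵢ + α·Naᵢ)].
10^(Vm/61.2) = 10^(31.6/61.2) = 3.2835
So 3.2835·(Kᵢ + α·Naᵢ) = Kₒ + α·Naₒ → α = (3.2835·113.0 − 9.39) / (105.0 − 3.2835·25.4)
α = (371 − 9.39) / (105.0 − 83.4) = 361.6/21.6 = 16.74

17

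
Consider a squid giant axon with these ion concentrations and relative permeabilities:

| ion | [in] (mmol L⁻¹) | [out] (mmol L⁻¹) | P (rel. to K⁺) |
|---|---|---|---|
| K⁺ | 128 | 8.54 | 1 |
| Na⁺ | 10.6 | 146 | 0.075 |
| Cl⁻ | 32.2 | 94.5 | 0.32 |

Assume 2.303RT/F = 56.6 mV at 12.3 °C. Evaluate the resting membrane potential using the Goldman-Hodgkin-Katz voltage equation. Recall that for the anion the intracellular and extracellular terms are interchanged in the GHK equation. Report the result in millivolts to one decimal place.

Vm = 56.6 · log₁₀[(Σ P·[cation]ₒ + Σ P·[anion]ᵢ) / (Σ P·[cation]ᵢ + Σ P·[anion]ₒ)]
Numerator = 1×8.54 + 0.075×146 + 0.32×32.2 = 29.79
Denominator = 1×128 + 0.075×10.6 + 0.32×94.5 = 159
Vm = 56.6 · log₁₀(0.18734) = 56.6 × (-0.7274) = -41.17 mV

-41.2 mV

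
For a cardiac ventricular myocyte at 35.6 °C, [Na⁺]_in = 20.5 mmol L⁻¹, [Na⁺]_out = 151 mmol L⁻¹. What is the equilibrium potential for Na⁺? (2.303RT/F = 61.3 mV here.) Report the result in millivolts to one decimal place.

E = (61.3/z) · log₁₀([Na⁺]_out/[Na⁺]_in) with z = +1.
= (61.3/1) · log₁₀(151/20.5) = 61.30 · log₁₀(7.366)
= 61.30 · (0.8672) = 53.16 mV

53.2 mV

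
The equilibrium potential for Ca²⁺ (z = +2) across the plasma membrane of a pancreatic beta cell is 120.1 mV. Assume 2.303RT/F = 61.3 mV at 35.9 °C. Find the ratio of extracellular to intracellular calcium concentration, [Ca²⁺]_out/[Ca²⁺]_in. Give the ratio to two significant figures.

log₁₀([out]/[in]) = E·z/(61.3) = 120.1 × 2 / 61.3 = 3.9184
[out]/[in] = 10^(3.9184) = 8288

8300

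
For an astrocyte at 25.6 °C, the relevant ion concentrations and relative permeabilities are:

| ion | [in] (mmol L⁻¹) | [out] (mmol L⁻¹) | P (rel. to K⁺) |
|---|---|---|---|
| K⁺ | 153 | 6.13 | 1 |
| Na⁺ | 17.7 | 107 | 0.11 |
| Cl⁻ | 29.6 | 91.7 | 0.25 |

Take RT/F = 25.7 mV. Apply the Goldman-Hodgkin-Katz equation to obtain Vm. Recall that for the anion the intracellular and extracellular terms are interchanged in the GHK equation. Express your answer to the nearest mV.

-50 mV

Vm = 25.7 · ln[(Σ P·[cation]ₒ + Σ P·[anion]ᵢ) / (Σ P·[cation]ᵢ + Σ P·[anion]ₒ)]
Numerator = 1×6.13 + 0.11×107 + 0.25×29.6 = 25.3
Denominator = 1×153 + 0.11×17.7 + 0.25×91.7 = 177.9
Vm = 25.7 · ln(0.14224) = 25.7 × (-1.9503) = -50.12 mV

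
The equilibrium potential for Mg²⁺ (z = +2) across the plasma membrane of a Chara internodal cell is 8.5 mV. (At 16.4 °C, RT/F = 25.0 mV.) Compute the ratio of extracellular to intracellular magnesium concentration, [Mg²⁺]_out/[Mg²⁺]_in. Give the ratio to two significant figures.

ln([out]/[in]) = E·z/(25.0) = 8.5 × 2 / 25.0 = 0.6800
[out]/[in] = e^(0.6800) = 1.974

2.0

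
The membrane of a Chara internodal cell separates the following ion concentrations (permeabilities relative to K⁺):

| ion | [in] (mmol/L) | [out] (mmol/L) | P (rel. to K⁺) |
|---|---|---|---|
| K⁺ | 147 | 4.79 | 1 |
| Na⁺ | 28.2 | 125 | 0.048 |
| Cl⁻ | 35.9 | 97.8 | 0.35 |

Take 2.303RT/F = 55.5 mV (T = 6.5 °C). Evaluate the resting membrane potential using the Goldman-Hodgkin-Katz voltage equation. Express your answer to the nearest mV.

Vm = 55.5 · log₁₀[(Σ P·[cation]ₒ + Σ P·[anion]ᵢ) / (Σ P·[cation]ᵢ + Σ P·[anion]ₒ)]
Numerator = 1×4.79 + 0.048×125 + 0.35×35.9 = 23.35
Denominator = 1×147 + 0.048×28.2 + 0.35×97.8 = 182.6
Vm = 55.5 · log₁₀(0.12791) = 55.5 × (-0.8931) = -49.57 mV

-50 mV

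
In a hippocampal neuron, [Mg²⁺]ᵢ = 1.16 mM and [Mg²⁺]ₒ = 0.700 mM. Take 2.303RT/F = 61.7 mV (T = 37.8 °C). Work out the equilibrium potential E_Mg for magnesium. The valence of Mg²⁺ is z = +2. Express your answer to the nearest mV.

-7 mV

E = (61.7/z) · log₁₀([Mg²⁺]_out/[Mg²⁺]_in) with z = +2.
= (61.7/2) · log₁₀(0.700/1.16) = 30.85 · log₁₀(0.6034)
= 30.85 · (-0.2194) = -6.77 mV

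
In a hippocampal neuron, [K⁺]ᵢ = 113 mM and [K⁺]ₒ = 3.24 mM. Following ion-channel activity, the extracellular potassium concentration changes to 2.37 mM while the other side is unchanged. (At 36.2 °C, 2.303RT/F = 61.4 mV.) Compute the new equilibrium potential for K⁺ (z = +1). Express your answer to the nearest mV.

After the shift: [K⁺]_out = 2.37, [K⁺]_in = 113 mM.
E_new = (61.4/1)·log₁₀(2.37/113) = 61.40 · (-1.6783) = -103.05 mV

-103 mV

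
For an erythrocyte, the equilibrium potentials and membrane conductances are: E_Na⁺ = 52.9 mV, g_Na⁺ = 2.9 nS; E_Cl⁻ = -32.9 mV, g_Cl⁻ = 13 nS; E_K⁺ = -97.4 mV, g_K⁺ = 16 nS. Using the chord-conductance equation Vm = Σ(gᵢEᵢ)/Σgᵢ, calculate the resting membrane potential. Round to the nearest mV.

-57 mV

Σ gᵢEᵢ = 2.9·(52.9) + 13·(-32.9) + 16·(-97.4) = -1832.69
Σ gᵢ = 2.9 + 13 + 16 = 31.9
Vm = -1832.69 / 31.9 = -57.45 mV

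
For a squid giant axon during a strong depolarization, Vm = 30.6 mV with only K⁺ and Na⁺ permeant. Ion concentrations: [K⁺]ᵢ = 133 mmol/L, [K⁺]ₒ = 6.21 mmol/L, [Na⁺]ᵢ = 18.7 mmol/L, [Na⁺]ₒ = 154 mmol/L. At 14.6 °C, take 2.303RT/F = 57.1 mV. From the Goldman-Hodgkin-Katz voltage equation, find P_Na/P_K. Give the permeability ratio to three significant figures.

Let α = P_Na/P_K. GHK: Vm = 57.1·log₁₀[(Kₒ + α·Naₒ)/(Kᵢ + α·Naᵢ)].
10^(Vm/57.1) = 10^(30.6/57.1) = 3.4348
So 3.4348·(Kᵢ + α·Naᵢ) = Kₒ + α·Naₒ → α = (3.4348·133.0 − 6.21) / (154.0 − 3.4348·18.7)
α = (456.8 − 6.21) / (154.0 − 64.23) = 450.6/89.77 = 5.02

5.02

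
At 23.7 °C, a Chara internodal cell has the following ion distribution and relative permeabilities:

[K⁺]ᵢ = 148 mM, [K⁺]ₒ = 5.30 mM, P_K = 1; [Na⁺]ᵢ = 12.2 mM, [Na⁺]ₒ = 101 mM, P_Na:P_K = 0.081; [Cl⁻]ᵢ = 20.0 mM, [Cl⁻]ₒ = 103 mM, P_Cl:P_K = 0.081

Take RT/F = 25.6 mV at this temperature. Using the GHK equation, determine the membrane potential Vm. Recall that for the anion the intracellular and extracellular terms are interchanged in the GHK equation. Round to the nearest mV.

-60 mV

Vm = 25.6 · ln[(Σ P·[cation]ₒ + Σ P·[anion]ᵢ) / (Σ P·[cation]ᵢ + Σ P·[anion]ₒ)]
Numerator = 1×5.30 + 0.081×101 + 0.081×20.0 = 15.1
Denominator = 1×148 + 0.081×12.2 + 0.081×103 = 157.3
Vm = 25.6 · ln(0.095982) = 25.6 × (-2.3436) = -60.00 mV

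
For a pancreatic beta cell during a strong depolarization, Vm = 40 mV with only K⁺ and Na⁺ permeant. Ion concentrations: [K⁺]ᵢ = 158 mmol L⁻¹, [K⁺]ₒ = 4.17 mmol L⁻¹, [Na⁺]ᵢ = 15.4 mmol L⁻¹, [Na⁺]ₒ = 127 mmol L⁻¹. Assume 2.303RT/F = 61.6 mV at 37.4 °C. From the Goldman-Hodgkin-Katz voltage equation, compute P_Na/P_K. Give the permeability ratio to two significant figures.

12

Let α = P_Na/P_K. GHK: Vm = 61.6·log₁₀[(Kₒ + α·Naₒ)/(Kᵢ + α·Naᵢ)].
10^(Vm/61.6) = 10^(40.0/61.6) = 4.4602
So 4.4602·(Kᵢ + α·Naᵢ) = Kₒ + α·Naₒ → α = (4.4602·158.0 − 4.17) / (127.0 − 4.4602·15.4)
α = (704.7 − 4.17) / (127.0 − 68.69) = 700.5/58.31 = 12.01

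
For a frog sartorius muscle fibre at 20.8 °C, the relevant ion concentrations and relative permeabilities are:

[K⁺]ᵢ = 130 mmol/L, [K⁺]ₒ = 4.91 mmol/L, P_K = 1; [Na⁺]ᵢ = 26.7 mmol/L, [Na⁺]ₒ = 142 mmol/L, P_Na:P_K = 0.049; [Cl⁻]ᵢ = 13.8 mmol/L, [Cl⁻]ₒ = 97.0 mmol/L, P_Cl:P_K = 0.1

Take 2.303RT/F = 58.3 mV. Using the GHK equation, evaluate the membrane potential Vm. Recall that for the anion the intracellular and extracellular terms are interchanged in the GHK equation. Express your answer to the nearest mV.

-60 mV

Vm = 58.3 · log₁₀[(Σ P·[cation]ₒ + Σ P·[anion]ᵢ) / (Σ P·[cation]ᵢ + Σ P·[anion]ₒ)]
Numerator = 1×4.91 + 0.049×142 + 0.1×13.8 = 13.25
Denominator = 1×130 + 0.049×26.7 + 0.1×97.0 = 141
Vm = 58.3 · log₁₀(0.093952) = 58.3 × (-1.0271) = -59.88 mV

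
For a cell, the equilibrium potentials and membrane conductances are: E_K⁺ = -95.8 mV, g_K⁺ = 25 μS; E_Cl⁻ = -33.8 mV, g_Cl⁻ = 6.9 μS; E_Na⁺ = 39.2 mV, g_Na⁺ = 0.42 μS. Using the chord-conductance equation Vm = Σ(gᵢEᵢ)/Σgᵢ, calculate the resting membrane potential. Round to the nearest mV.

Σ gᵢEᵢ = 25·(-95.8) + 6.9·(-33.8) + 0.42·(39.2) = -2611.76
Σ gᵢ = 25 + 6.9 + 0.42 = 32.32
Vm = -2611.76 / 32.32 = -80.81 mV

-81 mV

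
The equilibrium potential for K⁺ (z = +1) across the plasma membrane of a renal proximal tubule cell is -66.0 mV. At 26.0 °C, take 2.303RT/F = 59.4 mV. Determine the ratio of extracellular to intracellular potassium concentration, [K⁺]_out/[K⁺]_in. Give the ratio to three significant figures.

0.0774

log₁₀([out]/[in]) = E·z/(59.4) = -66.0 × 1 / 59.4 = -1.1111
[out]/[in] = 10^(-1.1111) = 0.07743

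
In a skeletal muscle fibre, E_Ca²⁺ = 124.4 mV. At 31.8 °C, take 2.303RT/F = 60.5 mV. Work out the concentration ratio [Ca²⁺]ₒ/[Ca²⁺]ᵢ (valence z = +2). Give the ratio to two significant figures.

13000

log₁₀([out]/[in]) = E·z/(60.5) = 124.4 × 2 / 60.5 = 4.1124
[out]/[in] = 10^(4.1124) = 1.295e+04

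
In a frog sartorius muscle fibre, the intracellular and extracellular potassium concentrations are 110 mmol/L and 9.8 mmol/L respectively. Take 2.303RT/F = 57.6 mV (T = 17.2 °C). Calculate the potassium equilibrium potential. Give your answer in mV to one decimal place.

-60.5 mV

E = (57.6/z) · log₁₀([K⁺]_out/[K⁺]_in) with z = +1.
= (57.6/1) · log₁₀(9.8/110) = 57.60 · log₁₀(0.08909)
= 57.60 · (-1.0502) = -60.49 mV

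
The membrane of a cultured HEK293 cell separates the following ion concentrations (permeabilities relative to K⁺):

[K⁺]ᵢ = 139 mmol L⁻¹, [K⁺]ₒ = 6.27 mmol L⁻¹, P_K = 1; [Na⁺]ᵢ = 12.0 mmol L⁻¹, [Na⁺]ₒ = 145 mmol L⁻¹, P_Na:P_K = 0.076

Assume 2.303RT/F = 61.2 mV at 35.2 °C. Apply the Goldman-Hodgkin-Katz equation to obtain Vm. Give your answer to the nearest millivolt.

-56 mV

Vm = 61.2 · log₁₀[(Σ P·[cation]ₒ + Σ P·[anion]ᵢ) / (Σ P·[cation]ᵢ + Σ P·[anion]ₒ)]
Numerator = 1×6.27 + 0.076×145 = 17.29
Denominator = 1×139 + 0.076×12.0 = 139.9
Vm = 61.2 · log₁₀(0.12358) = 61.2 × (-0.9081) = -55.57 mV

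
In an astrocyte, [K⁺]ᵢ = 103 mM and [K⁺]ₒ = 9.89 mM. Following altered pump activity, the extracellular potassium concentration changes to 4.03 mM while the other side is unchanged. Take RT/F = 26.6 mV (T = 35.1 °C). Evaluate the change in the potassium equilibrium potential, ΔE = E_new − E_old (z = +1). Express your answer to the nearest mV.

-24 mV

E_old = (26.6/1)·ln(9.89/103) = -62.33 mV
E_new = (26.6/1)·ln(4.03/103) = -86.21 mV
ΔE = -86.21 − (-62.33) = -23.88 mV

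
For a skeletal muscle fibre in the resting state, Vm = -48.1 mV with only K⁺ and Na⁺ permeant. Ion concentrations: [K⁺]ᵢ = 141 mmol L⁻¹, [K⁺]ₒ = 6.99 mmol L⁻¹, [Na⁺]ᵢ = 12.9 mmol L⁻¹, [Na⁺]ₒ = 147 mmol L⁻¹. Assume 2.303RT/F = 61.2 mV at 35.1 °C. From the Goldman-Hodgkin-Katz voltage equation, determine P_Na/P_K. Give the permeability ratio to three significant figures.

0.111

Let α = P_Na/P_K. GHK: Vm = 61.2·log₁₀[(Kₒ + α·Naₒ)/(Kᵢ + α·Naᵢ)].
10^(Vm/61.2) = 10^(-48.1/61.2) = 0.1637
So 0.1637·(Kᵢ + α·Naᵢ) = Kₒ + α·Naₒ → α = (0.1637·141.0 − 6.99) / (147.0 − 0.1637·12.9)
α = (23.08 − 6.99) / (147.0 − 2.112) = 16.09/144.9 = 0.1111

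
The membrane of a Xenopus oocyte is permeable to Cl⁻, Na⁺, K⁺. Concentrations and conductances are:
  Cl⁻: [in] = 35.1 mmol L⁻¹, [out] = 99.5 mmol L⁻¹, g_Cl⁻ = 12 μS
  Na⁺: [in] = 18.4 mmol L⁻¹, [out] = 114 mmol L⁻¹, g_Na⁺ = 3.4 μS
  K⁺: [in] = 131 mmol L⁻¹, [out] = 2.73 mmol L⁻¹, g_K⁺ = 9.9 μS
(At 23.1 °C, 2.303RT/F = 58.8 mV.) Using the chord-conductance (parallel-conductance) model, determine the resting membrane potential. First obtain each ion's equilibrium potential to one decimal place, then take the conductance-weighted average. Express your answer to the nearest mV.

E_Cl⁻ = (58.8/-1)·log₁₀(99.5/35.1) = -26.6 mV
E_Na⁺ = (58.8/1)·log₁₀(114/18.4) = 46.6 mV
E_K⁺ = (58.8/1)·log₁₀(2.73/131) = -98.8 mV
Vm = (Σ gᵢEᵢ)/(Σ gᵢ) = (12·-26.6 + 3.4·46.6 + 9.9·-98.8) / (12 + 3.4 + 9.9)
= -1138.88 / 25.3 = -45.02 mV

-45 mV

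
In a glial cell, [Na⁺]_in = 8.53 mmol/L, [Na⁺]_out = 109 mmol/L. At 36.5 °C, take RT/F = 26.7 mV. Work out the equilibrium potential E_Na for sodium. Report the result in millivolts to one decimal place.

68.0 mV

E = (26.7/z) · ln([Na⁺]_out/[Na⁺]_in) with z = +1.
= (26.7/1) · ln(109/8.53) = 26.70 · ln(12.78)
= 26.70 · (2.5478) = 68.03 mV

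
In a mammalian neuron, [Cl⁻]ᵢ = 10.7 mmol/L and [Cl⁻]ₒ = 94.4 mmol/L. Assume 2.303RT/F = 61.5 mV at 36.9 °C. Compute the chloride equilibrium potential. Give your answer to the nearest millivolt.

E = (61.5/z) · log₁₀([Cl⁻]_out/[Cl⁻]_in) with z = -1.
For an anion, dividing by z = -1 reverses the sign.
= (61.5/-1) · log₁₀(94.4/10.7) = -61.50 · log₁₀(8.822)
= -61.50 · (0.9456) = -58.15 mV

-58 mV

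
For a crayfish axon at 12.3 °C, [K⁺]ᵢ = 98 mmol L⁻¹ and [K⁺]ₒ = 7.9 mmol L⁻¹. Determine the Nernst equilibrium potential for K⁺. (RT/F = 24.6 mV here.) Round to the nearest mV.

E = (24.6/z) · ln([K⁺]_out/[K⁺]_in) with z = +1.
= (24.6/1) · ln(7.9/98) = 24.60 · ln(0.08061)
= 24.60 · (-2.5181) = -61.95 mV

-62 mV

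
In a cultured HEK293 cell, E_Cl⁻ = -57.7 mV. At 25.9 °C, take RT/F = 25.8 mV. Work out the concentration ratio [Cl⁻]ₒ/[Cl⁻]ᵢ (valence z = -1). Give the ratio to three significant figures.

9.36

ln([out]/[in]) = E·z/(25.8) = -57.7 × -1 / 25.8 = 2.2364
[out]/[in] = e^(2.2364) = 9.36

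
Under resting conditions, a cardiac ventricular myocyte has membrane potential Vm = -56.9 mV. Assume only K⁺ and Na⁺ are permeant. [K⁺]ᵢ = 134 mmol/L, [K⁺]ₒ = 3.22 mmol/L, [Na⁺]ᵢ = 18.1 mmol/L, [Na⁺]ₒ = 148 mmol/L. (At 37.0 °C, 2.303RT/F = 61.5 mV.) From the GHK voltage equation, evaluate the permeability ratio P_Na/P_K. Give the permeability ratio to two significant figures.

Let α = P_Na/P_K. GHK: Vm = 61.5·log₁₀[(Kₒ + α·Naₒ)/(Kᵢ + α·Naᵢ)].
10^(Vm/61.5) = 10^(-56.9/61.5) = 0.11879
So 0.11879·(Kᵢ + α·Naᵢ) = Kₒ + α·Naₒ → α = (0.11879·134.0 − 3.22) / (148.0 − 0.11879·18.1)
α = (15.92 − 3.22) / (148.0 − 2.15) = 12.7/145.8 = 0.08707

0.087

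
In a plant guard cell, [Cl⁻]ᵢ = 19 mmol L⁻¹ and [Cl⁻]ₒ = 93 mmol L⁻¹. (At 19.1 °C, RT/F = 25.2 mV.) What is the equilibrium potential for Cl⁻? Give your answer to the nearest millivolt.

E = (25.2/z) · ln([Cl⁻]_out/[Cl⁻]_in) with z = -1.
For an anion, dividing by z = -1 reverses the sign.
= (25.2/-1) · ln(93/19) = -25.20 · ln(4.895)
= -25.20 · (1.5882) = -40.02 mV

-40 mV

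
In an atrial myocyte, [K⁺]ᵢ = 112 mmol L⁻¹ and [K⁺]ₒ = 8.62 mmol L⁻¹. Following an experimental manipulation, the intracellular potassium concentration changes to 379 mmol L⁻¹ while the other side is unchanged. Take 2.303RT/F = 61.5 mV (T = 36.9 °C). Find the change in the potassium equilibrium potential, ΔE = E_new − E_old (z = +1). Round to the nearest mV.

-33 mV

E_old = (61.5/1)·log₁₀(8.62/112) = -68.49 mV
E_new = (61.5/1)·log₁₀(8.62/379) = -101.05 mV
ΔE = -101.05 − (-68.49) = -32.56 mV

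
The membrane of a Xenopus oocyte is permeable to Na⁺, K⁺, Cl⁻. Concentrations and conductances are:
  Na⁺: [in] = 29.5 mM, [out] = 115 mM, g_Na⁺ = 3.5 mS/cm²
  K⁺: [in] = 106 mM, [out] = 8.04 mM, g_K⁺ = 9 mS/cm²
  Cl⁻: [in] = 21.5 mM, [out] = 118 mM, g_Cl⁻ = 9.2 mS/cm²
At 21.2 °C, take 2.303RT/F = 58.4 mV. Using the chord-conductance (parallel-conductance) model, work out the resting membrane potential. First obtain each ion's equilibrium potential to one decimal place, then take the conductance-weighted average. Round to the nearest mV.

E_Na⁺ = (58.4/1)·log₁₀(115/29.5) = 34.5 mV
E_K⁺ = (58.4/1)·log₁₀(8.04/106) = -65.4 mV
E_Cl⁻ = (58.4/-1)·log₁₀(118/21.5) = -43.2 mV
Vm = (Σ gᵢEᵢ)/(Σ gᵢ) = (3.5·34.5 + 9·-65.4 + 9.2·-43.2) / (3.5 + 9 + 9.2)
= -865.29 / 21.7 = -39.88 mV

-40 mV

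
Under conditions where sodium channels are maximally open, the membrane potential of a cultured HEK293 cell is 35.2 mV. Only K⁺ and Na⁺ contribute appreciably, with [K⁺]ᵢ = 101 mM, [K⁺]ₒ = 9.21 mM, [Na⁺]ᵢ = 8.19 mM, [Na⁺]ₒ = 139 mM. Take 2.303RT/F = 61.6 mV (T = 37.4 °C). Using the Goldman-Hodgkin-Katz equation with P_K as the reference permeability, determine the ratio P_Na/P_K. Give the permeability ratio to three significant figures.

Let α = P_Na/P_K. GHK: Vm = 61.6·log₁₀[(Kₒ + α·Naₒ)/(Kᵢ + α·Naᵢ)].
10^(Vm/61.6) = 10^(35.2/61.6) = 3.7276
So 3.7276·(Kᵢ + α·Naᵢ) = Kₒ + α·Naₒ → α = (3.7276·101.0 − 9.21) / (139.0 − 3.7276·8.19)
α = (376.5 − 9.21) / (139.0 − 30.53) = 367.3/108.5 = 3.386

3.39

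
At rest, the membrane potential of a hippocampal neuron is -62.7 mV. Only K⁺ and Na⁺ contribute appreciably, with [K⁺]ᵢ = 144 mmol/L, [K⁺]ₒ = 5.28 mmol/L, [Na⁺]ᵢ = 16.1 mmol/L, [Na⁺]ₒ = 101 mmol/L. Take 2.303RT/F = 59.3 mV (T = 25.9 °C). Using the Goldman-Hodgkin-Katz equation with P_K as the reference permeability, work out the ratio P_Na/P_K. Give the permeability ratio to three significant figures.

0.0737

Let α = P_Na/P_K. GHK: Vm = 59.3·log₁₀[(Kₒ + α·Naₒ)/(Kᵢ + α·Naᵢ)].
10^(Vm/59.3) = 10^(-62.7/59.3) = 0.087632
So 0.087632·(Kᵢ + α·Naᵢ) = Kₒ + α·Naₒ → α = (0.087632·144.0 − 5.28) / (101.0 − 0.087632·16.1)
α = (12.62 − 5.28) / (101.0 − 1.411) = 7.339/99.59 = 0.07369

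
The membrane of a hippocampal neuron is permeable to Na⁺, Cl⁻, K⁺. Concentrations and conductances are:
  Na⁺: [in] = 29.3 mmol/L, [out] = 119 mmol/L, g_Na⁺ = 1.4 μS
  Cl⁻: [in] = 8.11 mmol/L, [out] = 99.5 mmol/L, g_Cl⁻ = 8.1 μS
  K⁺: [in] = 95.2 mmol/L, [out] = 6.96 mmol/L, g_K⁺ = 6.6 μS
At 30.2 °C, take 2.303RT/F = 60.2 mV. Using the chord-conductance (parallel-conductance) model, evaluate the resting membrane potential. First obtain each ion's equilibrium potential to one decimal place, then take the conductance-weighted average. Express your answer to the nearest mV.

-58 mV

E_Na⁺ = (60.2/1)·log₁₀(119/29.3) = 36.6 mV
E_Cl⁻ = (60.2/-1)·log₁₀(99.5/8.11) = -65.5 mV
E_K⁺ = (60.2/1)·log₁₀(6.96/95.2) = -68.4 mV
Vm = (Σ gᵢEᵢ)/(Σ gᵢ) = (1.4·36.6 + 8.1·-65.5 + 6.6·-68.4) / (1.4 + 8.1 + 6.6)
= -930.75 / 16.1 = -57.81 mV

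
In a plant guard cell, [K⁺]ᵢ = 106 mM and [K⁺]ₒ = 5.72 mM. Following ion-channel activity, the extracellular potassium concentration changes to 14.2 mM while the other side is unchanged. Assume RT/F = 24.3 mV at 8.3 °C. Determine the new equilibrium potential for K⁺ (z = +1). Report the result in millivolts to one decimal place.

-48.8 mV

After the shift: [K⁺]_out = 14.2, [K⁺]_in = 106 mM.
E_new = (24.3/1)·ln(14.2/106) = 24.30 · (-2.0102) = -48.85 mV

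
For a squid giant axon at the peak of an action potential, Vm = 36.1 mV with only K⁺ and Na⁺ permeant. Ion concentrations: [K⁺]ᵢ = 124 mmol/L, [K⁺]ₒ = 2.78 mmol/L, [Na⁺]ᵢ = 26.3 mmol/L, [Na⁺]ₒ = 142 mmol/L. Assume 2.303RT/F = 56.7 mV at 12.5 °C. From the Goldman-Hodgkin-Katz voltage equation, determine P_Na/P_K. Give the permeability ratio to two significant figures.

Let α = P_Na/P_K. GHK: Vm = 56.7·log₁₀[(Kₒ + α·Naₒ)/(Kᵢ + α·Naᵢ)].
10^(Vm/56.7) = 10^(36.1/56.7) = 4.332
So 4.332·(Kᵢ + α·Naᵢ) = Kₒ + α·Naₒ → α = (4.332·124.0 − 2.78) / (142.0 − 4.332·26.3)
α = (537.2 − 2.78) / (142.0 − 113.9) = 534.4/28.07 = 19.04

19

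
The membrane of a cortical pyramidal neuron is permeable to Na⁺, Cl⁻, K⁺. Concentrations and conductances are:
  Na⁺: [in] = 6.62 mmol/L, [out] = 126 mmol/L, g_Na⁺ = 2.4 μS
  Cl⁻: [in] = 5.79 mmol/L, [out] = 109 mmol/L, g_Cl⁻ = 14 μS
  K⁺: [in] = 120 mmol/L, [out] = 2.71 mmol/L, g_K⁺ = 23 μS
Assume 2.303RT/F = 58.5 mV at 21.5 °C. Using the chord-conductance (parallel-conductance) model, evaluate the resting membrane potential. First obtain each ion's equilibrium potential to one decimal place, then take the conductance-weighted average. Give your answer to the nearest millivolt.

-78 mV

E_Na⁺ = (58.5/1)·log₁₀(126/6.62) = 74.9 mV
E_Cl⁻ = (58.5/-1)·log₁₀(109/5.79) = -74.6 mV
E_K⁺ = (58.5/1)·log₁₀(2.71/120) = -96.3 mV
Vm = (Σ gᵢEᵢ)/(Σ gᵢ) = (2.4·74.9 + 14·-74.6 + 23·-96.3) / (2.4 + 14 + 23)
= -3079.54 / 39.4 = -78.16 mV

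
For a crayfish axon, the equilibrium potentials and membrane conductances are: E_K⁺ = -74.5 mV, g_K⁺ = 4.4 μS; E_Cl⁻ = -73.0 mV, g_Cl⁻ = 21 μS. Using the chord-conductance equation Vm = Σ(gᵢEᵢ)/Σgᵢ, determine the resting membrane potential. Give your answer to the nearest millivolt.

-73 mV

Σ gᵢEᵢ = 4.4·(-74.5) + 21·(-73.0) = -1860.80
Σ gᵢ = 4.4 + 21 = 25.4
Vm = -1860.80 / 25.4 = -73.26 mV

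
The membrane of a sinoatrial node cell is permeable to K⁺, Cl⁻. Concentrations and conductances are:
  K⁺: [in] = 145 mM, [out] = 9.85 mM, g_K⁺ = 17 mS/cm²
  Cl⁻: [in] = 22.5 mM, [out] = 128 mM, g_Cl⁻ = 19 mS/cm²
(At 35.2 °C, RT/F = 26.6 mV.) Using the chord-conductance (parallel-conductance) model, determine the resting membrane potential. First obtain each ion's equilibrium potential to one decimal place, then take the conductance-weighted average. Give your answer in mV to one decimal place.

-58.1 mV

E_K⁺ = (26.6/1)·ln(9.85/145) = -71.5 mV
E_Cl⁻ = (26.6/-1)·ln(128/22.5) = -46.2 mV
Vm = (Σ gᵢEᵢ)/(Σ gᵢ) = (17·-71.5 + 19·-46.2) / (17 + 19)
= -2093.30 / 36 = -58.15 mV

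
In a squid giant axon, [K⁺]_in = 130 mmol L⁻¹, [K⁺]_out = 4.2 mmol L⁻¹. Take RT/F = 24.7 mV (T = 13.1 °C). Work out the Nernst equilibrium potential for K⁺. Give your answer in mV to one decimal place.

-84.8 mV

E = (24.7/z) · ln([K⁺]_out/[K⁺]_in) with z = +1.
= (24.7/1) · ln(4.2/130) = 24.70 · ln(0.03231)
= 24.70 · (-3.4324) = -84.78 mV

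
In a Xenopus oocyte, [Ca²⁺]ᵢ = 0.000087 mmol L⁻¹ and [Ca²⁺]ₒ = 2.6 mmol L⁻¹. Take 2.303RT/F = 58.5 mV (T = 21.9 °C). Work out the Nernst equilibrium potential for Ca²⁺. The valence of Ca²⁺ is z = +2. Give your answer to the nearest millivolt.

131 mV

E = (58.5/z) · log₁₀([Ca²⁺]_out/[Ca²⁺]_in) with z = +2.
= (58.5/2) · log₁₀(2.6/0.000087) = 29.25 · log₁₀(2.989e+04)
= 29.25 · (4.4755) = 130.91 mV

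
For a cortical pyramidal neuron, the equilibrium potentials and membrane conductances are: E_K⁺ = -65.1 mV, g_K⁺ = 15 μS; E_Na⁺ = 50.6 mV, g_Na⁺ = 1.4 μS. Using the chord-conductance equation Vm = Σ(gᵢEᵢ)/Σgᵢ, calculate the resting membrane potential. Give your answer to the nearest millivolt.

Σ gᵢEᵢ = 15·(-65.1) + 1.4·(50.6) = -905.66
Σ gᵢ = 15 + 1.4 = 16.4
Vm = -905.66 / 16.4 = -55.22 mV

-55 mV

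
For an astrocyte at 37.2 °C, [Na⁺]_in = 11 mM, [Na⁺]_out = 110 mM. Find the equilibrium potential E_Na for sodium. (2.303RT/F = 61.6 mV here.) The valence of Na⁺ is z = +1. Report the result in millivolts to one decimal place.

E = (61.6/z) · log₁₀([Na⁺]_out/[Na⁺]_in) with z = +1.
= (61.6/1) · log₁₀(110/11) = 61.60 · log₁₀(10)
= 61.60 · (1.0000) = 61.60 mV

61.6 mV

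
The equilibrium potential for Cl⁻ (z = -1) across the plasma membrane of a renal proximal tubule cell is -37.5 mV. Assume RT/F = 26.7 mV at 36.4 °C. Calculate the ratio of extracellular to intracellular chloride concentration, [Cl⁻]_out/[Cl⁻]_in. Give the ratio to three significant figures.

ln([out]/[in]) = E·z/(26.7) = -37.5 × -1 / 26.7 = 1.4045
[out]/[in] = e^(1.4045) = 4.073

4.07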